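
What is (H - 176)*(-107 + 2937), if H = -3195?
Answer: -9539930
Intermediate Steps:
(H - 176)*(-107 + 2937) = (-3195 - 176)*(-107 + 2937) = -3371*2830 = -9539930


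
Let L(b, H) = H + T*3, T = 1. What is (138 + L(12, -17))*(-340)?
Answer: -42160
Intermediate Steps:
L(b, H) = 3 + H (L(b, H) = H + 1*3 = H + 3 = 3 + H)
(138 + L(12, -17))*(-340) = (138 + (3 - 17))*(-340) = (138 - 14)*(-340) = 124*(-340) = -42160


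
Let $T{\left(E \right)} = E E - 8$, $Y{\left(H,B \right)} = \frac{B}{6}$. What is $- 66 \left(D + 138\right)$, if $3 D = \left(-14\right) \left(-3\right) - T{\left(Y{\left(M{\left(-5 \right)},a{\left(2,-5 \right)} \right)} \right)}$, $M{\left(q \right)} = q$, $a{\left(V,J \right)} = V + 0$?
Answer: $- \frac{91850}{9} \approx -10206.0$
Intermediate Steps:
$a{\left(V,J \right)} = V$
$Y{\left(H,B \right)} = \frac{B}{6}$ ($Y{\left(H,B \right)} = B \frac{1}{6} = \frac{B}{6}$)
$T{\left(E \right)} = -8 + E^{2}$ ($T{\left(E \right)} = E^{2} - 8 = -8 + E^{2}$)
$D = \frac{449}{27}$ ($D = \frac{\left(-14\right) \left(-3\right) - \left(-8 + \left(\frac{1}{6} \cdot 2\right)^{2}\right)}{3} = \frac{42 - \left(-8 + \left(\frac{1}{3}\right)^{2}\right)}{3} = \frac{42 - \left(-8 + \frac{1}{9}\right)}{3} = \frac{42 - - \frac{71}{9}}{3} = \frac{42 + \frac{71}{9}}{3} = \frac{1}{3} \cdot \frac{449}{9} = \frac{449}{27} \approx 16.63$)
$- 66 \left(D + 138\right) = - 66 \left(\frac{449}{27} + 138\right) = \left(-66\right) \frac{4175}{27} = - \frac{91850}{9}$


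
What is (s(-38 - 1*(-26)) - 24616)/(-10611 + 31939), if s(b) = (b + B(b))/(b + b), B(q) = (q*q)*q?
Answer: -49087/42656 ≈ -1.1508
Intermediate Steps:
B(q) = q**3 (B(q) = q**2*q = q**3)
s(b) = (b + b**3)/(2*b) (s(b) = (b + b**3)/(b + b) = (b + b**3)/((2*b)) = (b + b**3)*(1/(2*b)) = (b + b**3)/(2*b))
(s(-38 - 1*(-26)) - 24616)/(-10611 + 31939) = ((1/2 + (-38 - 1*(-26))**2/2) - 24616)/(-10611 + 31939) = ((1/2 + (-38 + 26)**2/2) - 24616)/21328 = ((1/2 + (1/2)*(-12)**2) - 24616)*(1/21328) = ((1/2 + (1/2)*144) - 24616)*(1/21328) = ((1/2 + 72) - 24616)*(1/21328) = (145/2 - 24616)*(1/21328) = -49087/2*1/21328 = -49087/42656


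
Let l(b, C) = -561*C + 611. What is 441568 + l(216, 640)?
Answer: 83139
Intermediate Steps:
l(b, C) = 611 - 561*C
441568 + l(216, 640) = 441568 + (611 - 561*640) = 441568 + (611 - 359040) = 441568 - 358429 = 83139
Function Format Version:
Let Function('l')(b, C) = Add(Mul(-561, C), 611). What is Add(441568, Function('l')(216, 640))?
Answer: 83139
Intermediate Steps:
Function('l')(b, C) = Add(611, Mul(-561, C))
Add(441568, Function('l')(216, 640)) = Add(441568, Add(611, Mul(-561, 640))) = Add(441568, Add(611, -359040)) = Add(441568, -358429) = 83139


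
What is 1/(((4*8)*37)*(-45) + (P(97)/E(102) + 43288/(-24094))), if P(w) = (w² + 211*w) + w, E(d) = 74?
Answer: -127354/6734066395 ≈ -1.8912e-5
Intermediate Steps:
P(w) = w² + 212*w
1/(((4*8)*37)*(-45) + (P(97)/E(102) + 43288/(-24094))) = 1/(((4*8)*37)*(-45) + ((97*(212 + 97))/74 + 43288/(-24094))) = 1/((32*37)*(-45) + ((97*309)*(1/74) + 43288*(-1/24094))) = 1/(1184*(-45) + (29973*(1/74) - 3092/1721)) = 1/(-53280 + (29973/74 - 3092/1721)) = 1/(-53280 + 51354725/127354) = 1/(-6734066395/127354) = -127354/6734066395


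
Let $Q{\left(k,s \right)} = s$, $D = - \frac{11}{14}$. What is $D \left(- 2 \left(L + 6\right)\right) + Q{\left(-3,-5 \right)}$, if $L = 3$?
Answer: $\frac{64}{7} \approx 9.1429$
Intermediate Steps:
$D = - \frac{11}{14}$ ($D = \left(-11\right) \frac{1}{14} = - \frac{11}{14} \approx -0.78571$)
$D \left(- 2 \left(L + 6\right)\right) + Q{\left(-3,-5 \right)} = - \frac{11 \left(- 2 \left(3 + 6\right)\right)}{14} - 5 = - \frac{11 \left(\left(-2\right) 9\right)}{14} - 5 = \left(- \frac{11}{14}\right) \left(-18\right) - 5 = \frac{99}{7} - 5 = \frac{64}{7}$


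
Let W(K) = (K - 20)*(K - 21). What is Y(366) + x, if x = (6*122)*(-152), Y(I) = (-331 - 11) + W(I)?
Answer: 7764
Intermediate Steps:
W(K) = (-21 + K)*(-20 + K) (W(K) = (-20 + K)*(-21 + K) = (-21 + K)*(-20 + K))
Y(I) = 78 + I**2 - 41*I (Y(I) = (-331 - 11) + (420 + I**2 - 41*I) = -342 + (420 + I**2 - 41*I) = 78 + I**2 - 41*I)
x = -111264 (x = 732*(-152) = -111264)
Y(366) + x = (78 + 366**2 - 41*366) - 111264 = (78 + 133956 - 15006) - 111264 = 119028 - 111264 = 7764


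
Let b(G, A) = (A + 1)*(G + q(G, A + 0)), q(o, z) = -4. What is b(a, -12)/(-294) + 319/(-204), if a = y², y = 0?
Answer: -5709/3332 ≈ -1.7134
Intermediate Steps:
a = 0 (a = 0² = 0)
b(G, A) = (1 + A)*(-4 + G) (b(G, A) = (A + 1)*(G - 4) = (1 + A)*(-4 + G))
b(a, -12)/(-294) + 319/(-204) = (-4 + 0 - 4*(-12) - 12*0)/(-294) + 319/(-204) = (-4 + 0 + 48 + 0)*(-1/294) + 319*(-1/204) = 44*(-1/294) - 319/204 = -22/147 - 319/204 = -5709/3332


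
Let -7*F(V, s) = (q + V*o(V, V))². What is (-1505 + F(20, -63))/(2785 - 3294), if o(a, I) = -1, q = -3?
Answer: 11064/3563 ≈ 3.1052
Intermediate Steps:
F(V, s) = -(-3 - V)²/7 (F(V, s) = -(-3 + V*(-1))²/7 = -(-3 - V)²/7)
(-1505 + F(20, -63))/(2785 - 3294) = (-1505 - (3 + 20)²/7)/(2785 - 3294) = (-1505 - ⅐*23²)/(-509) = (-1505 - ⅐*529)*(-1/509) = (-1505 - 529/7)*(-1/509) = -11064/7*(-1/509) = 11064/3563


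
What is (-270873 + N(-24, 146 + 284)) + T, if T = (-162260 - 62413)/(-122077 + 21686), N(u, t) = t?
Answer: -27149818540/100391 ≈ -2.7044e+5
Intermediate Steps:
T = 224673/100391 (T = -224673/(-100391) = -224673*(-1/100391) = 224673/100391 ≈ 2.2380)
(-270873 + N(-24, 146 + 284)) + T = (-270873 + (146 + 284)) + 224673/100391 = (-270873 + 430) + 224673/100391 = -270443 + 224673/100391 = -27149818540/100391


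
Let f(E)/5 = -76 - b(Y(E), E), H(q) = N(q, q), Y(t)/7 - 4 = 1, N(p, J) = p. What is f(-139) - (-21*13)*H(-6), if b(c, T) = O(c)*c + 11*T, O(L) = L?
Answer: -498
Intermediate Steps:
Y(t) = 35 (Y(t) = 28 + 7*1 = 28 + 7 = 35)
H(q) = q
b(c, T) = c**2 + 11*T (b(c, T) = c*c + 11*T = c**2 + 11*T)
f(E) = -6505 - 55*E (f(E) = 5*(-76 - (35**2 + 11*E)) = 5*(-76 - (1225 + 11*E)) = 5*(-76 + (-1225 - 11*E)) = 5*(-1301 - 11*E) = -6505 - 55*E)
f(-139) - (-21*13)*H(-6) = (-6505 - 55*(-139)) - (-21*13)*(-6) = (-6505 + 7645) - (-273)*(-6) = 1140 - 1*1638 = 1140 - 1638 = -498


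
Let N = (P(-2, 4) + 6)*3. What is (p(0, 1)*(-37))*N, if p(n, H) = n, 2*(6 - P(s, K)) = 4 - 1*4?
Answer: 0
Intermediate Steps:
P(s, K) = 6 (P(s, K) = 6 - (4 - 1*4)/2 = 6 - (4 - 4)/2 = 6 - ½*0 = 6 + 0 = 6)
N = 36 (N = (6 + 6)*3 = 12*3 = 36)
(p(0, 1)*(-37))*N = (0*(-37))*36 = 0*36 = 0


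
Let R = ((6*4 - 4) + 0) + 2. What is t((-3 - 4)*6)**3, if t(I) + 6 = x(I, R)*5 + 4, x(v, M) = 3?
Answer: 2197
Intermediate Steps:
R = 22 (R = ((24 - 4) + 0) + 2 = (20 + 0) + 2 = 20 + 2 = 22)
t(I) = 13 (t(I) = -6 + (3*5 + 4) = -6 + (15 + 4) = -6 + 19 = 13)
t((-3 - 4)*6)**3 = 13**3 = 2197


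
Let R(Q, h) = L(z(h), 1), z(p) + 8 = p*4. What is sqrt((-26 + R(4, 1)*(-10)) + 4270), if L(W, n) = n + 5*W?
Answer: sqrt(4434) ≈ 66.588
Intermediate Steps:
z(p) = -8 + 4*p (z(p) = -8 + p*4 = -8 + 4*p)
R(Q, h) = -39 + 20*h (R(Q, h) = 1 + 5*(-8 + 4*h) = 1 + (-40 + 20*h) = -39 + 20*h)
sqrt((-26 + R(4, 1)*(-10)) + 4270) = sqrt((-26 + (-39 + 20*1)*(-10)) + 4270) = sqrt((-26 + (-39 + 20)*(-10)) + 4270) = sqrt((-26 - 19*(-10)) + 4270) = sqrt((-26 + 190) + 4270) = sqrt(164 + 4270) = sqrt(4434)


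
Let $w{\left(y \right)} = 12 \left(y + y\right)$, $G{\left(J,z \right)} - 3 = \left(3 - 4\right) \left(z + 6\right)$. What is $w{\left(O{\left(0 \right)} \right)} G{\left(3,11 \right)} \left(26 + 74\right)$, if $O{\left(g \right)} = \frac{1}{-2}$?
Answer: $16800$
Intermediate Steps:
$G{\left(J,z \right)} = -3 - z$ ($G{\left(J,z \right)} = 3 + \left(3 - 4\right) \left(z + 6\right) = 3 - \left(6 + z\right) = -3 - z$)
$O{\left(g \right)} = - \frac{1}{2}$
$w{\left(y \right)} = 24 y$ ($w{\left(y \right)} = 12 \cdot 2 y = 24 y$)
$w{\left(O{\left(0 \right)} \right)} G{\left(3,11 \right)} \left(26 + 74\right) = 24 \left(- \frac{1}{2}\right) \left(-3 - 11\right) \left(26 + 74\right) = - 12 \left(-3 - 11\right) 100 = \left(-12\right) \left(-14\right) 100 = 168 \cdot 100 = 16800$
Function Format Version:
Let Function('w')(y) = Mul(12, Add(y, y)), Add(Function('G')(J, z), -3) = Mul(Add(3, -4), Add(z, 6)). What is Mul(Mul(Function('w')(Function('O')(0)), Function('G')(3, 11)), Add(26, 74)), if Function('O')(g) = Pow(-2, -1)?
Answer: 16800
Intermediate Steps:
Function('G')(J, z) = Add(-3, Mul(-1, z)) (Function('G')(J, z) = Add(3, Mul(Add(3, -4), Add(z, 6))) = Add(3, Mul(-1, Add(6, z))) = Add(3, Add(-6, Mul(-1, z))) = Add(-3, Mul(-1, z)))
Function('O')(g) = Rational(-1, 2)
Function('w')(y) = Mul(24, y) (Function('w')(y) = Mul(12, Mul(2, y)) = Mul(24, y))
Mul(Mul(Function('w')(Function('O')(0)), Function('G')(3, 11)), Add(26, 74)) = Mul(Mul(Mul(24, Rational(-1, 2)), Add(-3, Mul(-1, 11))), Add(26, 74)) = Mul(Mul(-12, Add(-3, -11)), 100) = Mul(Mul(-12, -14), 100) = Mul(168, 100) = 16800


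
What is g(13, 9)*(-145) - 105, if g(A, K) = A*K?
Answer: -17070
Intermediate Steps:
g(13, 9)*(-145) - 105 = (13*9)*(-145) - 105 = 117*(-145) - 105 = -16965 - 105 = -17070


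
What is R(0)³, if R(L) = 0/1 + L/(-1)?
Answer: 0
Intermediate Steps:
R(L) = -L (R(L) = 0*1 + L*(-1) = 0 - L = -L)
R(0)³ = (-1*0)³ = 0³ = 0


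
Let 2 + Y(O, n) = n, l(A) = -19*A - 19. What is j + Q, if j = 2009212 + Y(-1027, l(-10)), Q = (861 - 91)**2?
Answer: 2602281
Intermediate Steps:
l(A) = -19 - 19*A
Y(O, n) = -2 + n
Q = 592900 (Q = 770**2 = 592900)
j = 2009381 (j = 2009212 + (-2 + (-19 - 19*(-10))) = 2009212 + (-2 + (-19 + 190)) = 2009212 + (-2 + 171) = 2009212 + 169 = 2009381)
j + Q = 2009381 + 592900 = 2602281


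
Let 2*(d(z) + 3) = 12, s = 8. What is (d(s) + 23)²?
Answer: 676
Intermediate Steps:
d(z) = 3 (d(z) = -3 + (½)*12 = -3 + 6 = 3)
(d(s) + 23)² = (3 + 23)² = 26² = 676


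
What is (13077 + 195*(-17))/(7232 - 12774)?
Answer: -4881/2771 ≈ -1.7615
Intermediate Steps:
(13077 + 195*(-17))/(7232 - 12774) = (13077 - 3315)/(-5542) = 9762*(-1/5542) = -4881/2771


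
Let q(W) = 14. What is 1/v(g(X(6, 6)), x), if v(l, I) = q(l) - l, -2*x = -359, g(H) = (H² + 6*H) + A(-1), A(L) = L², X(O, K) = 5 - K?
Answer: 1/18 ≈ 0.055556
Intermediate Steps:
g(H) = 1 + H² + 6*H (g(H) = (H² + 6*H) + (-1)² = (H² + 6*H) + 1 = 1 + H² + 6*H)
x = 359/2 (x = -½*(-359) = 359/2 ≈ 179.50)
v(l, I) = 14 - l
1/v(g(X(6, 6)), x) = 1/(14 - (1 + (5 - 1*6)² + 6*(5 - 1*6))) = 1/(14 - (1 + (5 - 6)² + 6*(5 - 6))) = 1/(14 - (1 + (-1)² + 6*(-1))) = 1/(14 - (1 + 1 - 6)) = 1/(14 - 1*(-4)) = 1/(14 + 4) = 1/18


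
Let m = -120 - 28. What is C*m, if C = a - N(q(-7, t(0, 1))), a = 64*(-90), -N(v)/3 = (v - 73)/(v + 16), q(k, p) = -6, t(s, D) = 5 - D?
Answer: 4279938/5 ≈ 8.5599e+5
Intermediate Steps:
N(v) = -3*(-73 + v)/(16 + v) (N(v) = -3*(v - 73)/(v + 16) = -3*(-73 + v)/(16 + v))
a = -5760
m = -148
C = -57837/10 (C = -5760 - 3*(73 - 1*(-6))/(16 - 6) = -5760 - 3*(73 + 6)/10 = -5760 - 3*79/10 = -5760 - 1*237/10 = -5760 - 237/10 = -57837/10 ≈ -5783.7)
C*m = -57837/10*(-148) = 4279938/5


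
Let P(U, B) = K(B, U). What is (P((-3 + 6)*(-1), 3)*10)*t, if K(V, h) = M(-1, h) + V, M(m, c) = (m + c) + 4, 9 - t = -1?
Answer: 300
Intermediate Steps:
t = 10 (t = 9 - 1*(-1) = 9 + 1 = 10)
M(m, c) = 4 + c + m (M(m, c) = (c + m) + 4 = 4 + c + m)
K(V, h) = 3 + V + h (K(V, h) = (4 + h - 1) + V = (3 + h) + V = 3 + V + h)
P(U, B) = 3 + B + U
(P((-3 + 6)*(-1), 3)*10)*t = ((3 + 3 + (-3 + 6)*(-1))*10)*10 = ((3 + 3 + 3*(-1))*10)*10 = ((3 + 3 - 3)*10)*10 = (3*10)*10 = 30*10 = 300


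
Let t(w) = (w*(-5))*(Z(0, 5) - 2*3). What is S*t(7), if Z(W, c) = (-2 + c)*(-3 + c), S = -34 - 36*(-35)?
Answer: 0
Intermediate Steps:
S = 1226 (S = -34 + 1260 = 1226)
Z(W, c) = (-3 + c)*(-2 + c)
t(w) = 0 (t(w) = (w*(-5))*((6 + 5² - 5*5) - 2*3) = (-5*w)*((6 + 25 - 25) - 6) = (-5*w)*(6 - 6) = -5*w*0 = 0)
S*t(7) = 1226*0 = 0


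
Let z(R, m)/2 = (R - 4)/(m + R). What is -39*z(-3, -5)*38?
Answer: -5187/2 ≈ -2593.5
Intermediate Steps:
z(R, m) = 2*(-4 + R)/(R + m) (z(R, m) = 2*((R - 4)/(m + R)) = 2*((-4 + R)/(R + m)) = 2*(-4 + R)/(R + m))
-39*z(-3, -5)*38 = -78*(-4 - 3)/(-3 - 5)*38 = -78*(-7)/(-8)*38 = -78*(-1)*(-7)/8*38 = -39*7/4*38 = -273/4*38 = -5187/2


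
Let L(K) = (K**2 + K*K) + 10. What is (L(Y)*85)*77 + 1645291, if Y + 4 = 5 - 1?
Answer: 1710741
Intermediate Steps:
Y = 0 (Y = -4 + (5 - 1) = -4 + 4 = 0)
L(K) = 10 + 2*K**2 (L(K) = (K**2 + K**2) + 10 = 2*K**2 + 10 = 10 + 2*K**2)
(L(Y)*85)*77 + 1645291 = ((10 + 2*0**2)*85)*77 + 1645291 = ((10 + 2*0)*85)*77 + 1645291 = ((10 + 0)*85)*77 + 1645291 = (10*85)*77 + 1645291 = 850*77 + 1645291 = 65450 + 1645291 = 1710741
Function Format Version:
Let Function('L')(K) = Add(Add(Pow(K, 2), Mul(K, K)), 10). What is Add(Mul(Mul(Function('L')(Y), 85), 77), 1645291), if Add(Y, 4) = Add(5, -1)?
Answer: 1710741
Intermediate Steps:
Y = 0 (Y = Add(-4, Add(5, -1)) = Add(-4, 4) = 0)
Function('L')(K) = Add(10, Mul(2, Pow(K, 2))) (Function('L')(K) = Add(Add(Pow(K, 2), Pow(K, 2)), 10) = Add(Mul(2, Pow(K, 2)), 10) = Add(10, Mul(2, Pow(K, 2))))
Add(Mul(Mul(Function('L')(Y), 85), 77), 1645291) = Add(Mul(Mul(Add(10, Mul(2, Pow(0, 2))), 85), 77), 1645291) = Add(Mul(Mul(Add(10, Mul(2, 0)), 85), 77), 1645291) = Add(Mul(Mul(Add(10, 0), 85), 77), 1645291) = Add(Mul(Mul(10, 85), 77), 1645291) = Add(Mul(850, 77), 1645291) = Add(65450, 1645291) = 1710741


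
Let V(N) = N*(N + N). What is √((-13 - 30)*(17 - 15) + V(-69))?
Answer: 2*√2359 ≈ 97.139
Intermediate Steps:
V(N) = 2*N² (V(N) = N*(2*N) = 2*N²)
√((-13 - 30)*(17 - 15) + V(-69)) = √((-13 - 30)*(17 - 15) + 2*(-69)²) = √(-43*2 + 2*4761) = √(-86 + 9522) = √9436 = 2*√2359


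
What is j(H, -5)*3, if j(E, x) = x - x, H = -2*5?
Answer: 0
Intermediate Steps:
H = -10
j(E, x) = 0
j(H, -5)*3 = 0*3 = 0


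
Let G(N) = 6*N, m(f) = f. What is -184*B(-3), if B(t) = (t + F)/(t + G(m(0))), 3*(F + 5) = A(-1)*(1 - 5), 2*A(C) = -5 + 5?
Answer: -1472/3 ≈ -490.67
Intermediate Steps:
A(C) = 0 (A(C) = (-5 + 5)/2 = (½)*0 = 0)
F = -5 (F = -5 + (0*(1 - 5))/3 = -5 + (0*(-4))/3 = -5 + (⅓)*0 = -5 + 0 = -5)
B(t) = (-5 + t)/t (B(t) = (t - 5)/(t + 6*0) = (-5 + t)/(t + 0) = (-5 + t)/t)
-184*B(-3) = -184*(-5 - 3)/(-3) = -(-184)*(-8)/3 = -184*8/3 = -1472/3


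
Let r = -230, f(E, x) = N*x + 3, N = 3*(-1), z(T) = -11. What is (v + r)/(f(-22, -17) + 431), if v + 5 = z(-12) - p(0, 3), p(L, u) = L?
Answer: -246/485 ≈ -0.50722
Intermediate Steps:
N = -3
f(E, x) = 3 - 3*x (f(E, x) = -3*x + 3 = 3 - 3*x)
v = -16 (v = -5 + (-11 - 1*0) = -5 + (-11 + 0) = -5 - 11 = -16)
(v + r)/(f(-22, -17) + 431) = (-16 - 230)/((3 - 3*(-17)) + 431) = -246/((3 + 51) + 431) = -246/(54 + 431) = -246/485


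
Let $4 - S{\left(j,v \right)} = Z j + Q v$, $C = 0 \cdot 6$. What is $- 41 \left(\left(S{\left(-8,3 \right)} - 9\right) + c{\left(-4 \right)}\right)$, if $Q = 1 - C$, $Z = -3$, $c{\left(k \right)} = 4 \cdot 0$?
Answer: $1312$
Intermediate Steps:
$C = 0$
$c{\left(k \right)} = 0$
$Q = 1$ ($Q = 1 - 0 = 1 + 0 = 1$)
$S{\left(j,v \right)} = 4 - v + 3 j$ ($S{\left(j,v \right)} = 4 - \left(- 3 j + 1 v\right) = 4 - \left(- 3 j + v\right) = 4 - \left(v - 3 j\right) = 4 + \left(- v + 3 j\right) = 4 - v + 3 j$)
$- 41 \left(\left(S{\left(-8,3 \right)} - 9\right) + c{\left(-4 \right)}\right) = - 41 \left(\left(\left(4 - 3 + 3 \left(-8\right)\right) - 9\right) + 0\right) = - 41 \left(\left(\left(4 - 3 - 24\right) - 9\right) + 0\right) = - 41 \left(\left(-23 - 9\right) + 0\right) = - 41 \left(-32 + 0\right) = \left(-41\right) \left(-32\right) = 1312$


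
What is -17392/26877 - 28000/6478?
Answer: -432610688/87054603 ≈ -4.9694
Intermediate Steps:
-17392/26877 - 28000/6478 = -17392*1/26877 - 28000*1/6478 = -17392/26877 - 14000/3239 = -432610688/87054603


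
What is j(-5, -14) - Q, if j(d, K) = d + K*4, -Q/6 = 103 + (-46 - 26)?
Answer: 125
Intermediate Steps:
Q = -186 (Q = -6*(103 + (-46 - 26)) = -6*(103 - 72) = -6*31 = -186)
j(d, K) = d + 4*K
j(-5, -14) - Q = (-5 + 4*(-14)) - 1*(-186) = (-5 - 56) + 186 = -61 + 186 = 125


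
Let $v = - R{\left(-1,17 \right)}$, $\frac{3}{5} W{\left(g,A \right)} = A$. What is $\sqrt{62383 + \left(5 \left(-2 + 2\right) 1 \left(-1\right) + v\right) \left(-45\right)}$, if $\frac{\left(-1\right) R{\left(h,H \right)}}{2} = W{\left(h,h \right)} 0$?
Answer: $\sqrt{62383} \approx 249.77$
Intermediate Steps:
$W{\left(g,A \right)} = \frac{5 A}{3}$
$R{\left(h,H \right)} = 0$ ($R{\left(h,H \right)} = - 2 \frac{5 h}{3} \cdot 0 = \left(-2\right) 0 = 0$)
$v = 0$ ($v = \left(-1\right) 0 = 0$)
$\sqrt{62383 + \left(5 \left(-2 + 2\right) 1 \left(-1\right) + v\right) \left(-45\right)} = \sqrt{62383 + \left(5 \left(-2 + 2\right) 1 \left(-1\right) + 0\right) \left(-45\right)} = \sqrt{62383 + \left(5 \cdot 0 \cdot 1 \left(-1\right) + 0\right) \left(-45\right)} = \sqrt{62383 + \left(5 \cdot 0 \left(-1\right) + 0\right) \left(-45\right)} = \sqrt{62383 + \left(0 \left(-1\right) + 0\right) \left(-45\right)} = \sqrt{62383 + \left(0 + 0\right) \left(-45\right)} = \sqrt{62383 + 0 \left(-45\right)} = \sqrt{62383 + 0} = \sqrt{62383}$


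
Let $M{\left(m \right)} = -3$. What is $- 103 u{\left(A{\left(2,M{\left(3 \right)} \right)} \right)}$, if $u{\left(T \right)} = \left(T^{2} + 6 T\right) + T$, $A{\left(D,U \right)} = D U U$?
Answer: $-46350$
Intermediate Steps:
$A{\left(D,U \right)} = D U^{2}$
$u{\left(T \right)} = T^{2} + 7 T$
$- 103 u{\left(A{\left(2,M{\left(3 \right)} \right)} \right)} = - 103 \cdot 2 \left(-3\right)^{2} \left(7 + 2 \left(-3\right)^{2}\right) = - 103 \cdot 2 \cdot 9 \left(7 + 2 \cdot 9\right) = - 103 \cdot 18 \left(7 + 18\right) = - 103 \cdot 18 \cdot 25 = \left(-103\right) 450 = -46350$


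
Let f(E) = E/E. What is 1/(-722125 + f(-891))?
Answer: -1/722124 ≈ -1.3848e-6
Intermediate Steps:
f(E) = 1
1/(-722125 + f(-891)) = 1/(-722125 + 1) = 1/(-722124) = -1/722124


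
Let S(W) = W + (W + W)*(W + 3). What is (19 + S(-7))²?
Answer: 4624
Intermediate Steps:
S(W) = W + 2*W*(3 + W) (S(W) = W + (2*W)*(3 + W) = W + 2*W*(3 + W))
(19 + S(-7))² = (19 - 7*(7 + 2*(-7)))² = (19 - 7*(7 - 14))² = (19 - 7*(-7))² = (19 + 49)² = 68² = 4624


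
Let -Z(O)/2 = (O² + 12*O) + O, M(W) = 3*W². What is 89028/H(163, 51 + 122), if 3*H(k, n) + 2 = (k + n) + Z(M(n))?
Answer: -133542/8062872433 ≈ -1.6563e-5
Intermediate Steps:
Z(O) = -26*O - 2*O² (Z(O) = -2*((O² + 12*O) + O) = -2*(O² + 13*O) = -26*O - 2*O²)
H(k, n) = -⅔ + k/3 + n/3 - 2*n²*(13 + 3*n²) (H(k, n) = -⅔ + ((k + n) - 2*3*n²*(13 + 3*n²))/3 = -⅔ + ((k + n) - 6*n²*(13 + 3*n²))/3 = -⅔ + (k + n - 6*n²*(13 + 3*n²))/3 = -⅔ + (k/3 + n/3 - 2*n²*(13 + 3*n²)) = -⅔ + k/3 + n/3 - 2*n²*(13 + 3*n²))
89028/H(163, 51 + 122) = 89028/(-⅔ - 26*(51 + 122)² - 6*(51 + 122)⁴ + (⅓)*163 + (51 + 122)/3) = 89028/(-⅔ - 26*173² - 6*173⁴ + 163/3 + (⅓)*173) = 89028/(-⅔ - 26*29929 - 6*895745041 + 163/3 + 173/3) = 89028/(-⅔ - 778154 - 5374470246 + 163/3 + 173/3) = 89028/(-16125744866/3) = 89028*(-3/16125744866) = -133542/8062872433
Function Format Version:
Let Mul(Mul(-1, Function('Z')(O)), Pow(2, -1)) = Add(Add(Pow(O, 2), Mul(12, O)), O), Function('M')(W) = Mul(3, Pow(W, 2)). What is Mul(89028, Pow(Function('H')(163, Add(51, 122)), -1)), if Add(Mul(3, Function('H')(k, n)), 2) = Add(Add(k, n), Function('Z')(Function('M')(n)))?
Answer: Rational(-133542, 8062872433) ≈ -1.6563e-5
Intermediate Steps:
Function('Z')(O) = Add(Mul(-26, O), Mul(-2, Pow(O, 2))) (Function('Z')(O) = Mul(-2, Add(Add(Pow(O, 2), Mul(12, O)), O)) = Mul(-2, Add(Pow(O, 2), Mul(13, O))) = Add(Mul(-26, O), Mul(-2, Pow(O, 2))))
Function('H')(k, n) = Add(Rational(-2, 3), Mul(Rational(1, 3), k), Mul(Rational(1, 3), n), Mul(-2, Pow(n, 2), Add(13, Mul(3, Pow(n, 2))))) (Function('H')(k, n) = Add(Rational(-2, 3), Mul(Rational(1, 3), Add(Add(k, n), Mul(-2, Mul(3, Pow(n, 2)), Add(13, Mul(3, Pow(n, 2))))))) = Add(Rational(-2, 3), Mul(Rational(1, 3), Add(Add(k, n), Mul(-6, Pow(n, 2), Add(13, Mul(3, Pow(n, 2))))))) = Add(Rational(-2, 3), Mul(Rational(1, 3), Add(k, n, Mul(-6, Pow(n, 2), Add(13, Mul(3, Pow(n, 2))))))) = Add(Rational(-2, 3), Add(Mul(Rational(1, 3), k), Mul(Rational(1, 3), n), Mul(-2, Pow(n, 2), Add(13, Mul(3, Pow(n, 2)))))) = Add(Rational(-2, 3), Mul(Rational(1, 3), k), Mul(Rational(1, 3), n), Mul(-2, Pow(n, 2), Add(13, Mul(3, Pow(n, 2))))))
Mul(89028, Pow(Function('H')(163, Add(51, 122)), -1)) = Mul(89028, Pow(Add(Rational(-2, 3), Mul(-26, Pow(Add(51, 122), 2)), Mul(-6, Pow(Add(51, 122), 4)), Mul(Rational(1, 3), 163), Mul(Rational(1, 3), Add(51, 122))), -1)) = Mul(89028, Pow(Add(Rational(-2, 3), Mul(-26, Pow(173, 2)), Mul(-6, Pow(173, 4)), Rational(163, 3), Mul(Rational(1, 3), 173)), -1)) = Mul(89028, Pow(Add(Rational(-2, 3), Mul(-26, 29929), Mul(-6, 895745041), Rational(163, 3), Rational(173, 3)), -1)) = Mul(89028, Pow(Add(Rational(-2, 3), -778154, -5374470246, Rational(163, 3), Rational(173, 3)), -1)) = Mul(89028, Pow(Rational(-16125744866, 3), -1)) = Mul(89028, Rational(-3, 16125744866)) = Rational(-133542, 8062872433)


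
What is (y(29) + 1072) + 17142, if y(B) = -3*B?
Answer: 18127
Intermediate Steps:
(y(29) + 1072) + 17142 = (-3*29 + 1072) + 17142 = (-87 + 1072) + 17142 = 985 + 17142 = 18127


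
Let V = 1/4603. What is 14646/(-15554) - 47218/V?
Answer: -1690287826081/7777 ≈ -2.1734e+8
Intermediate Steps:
V = 1/4603 ≈ 0.00021725
14646/(-15554) - 47218/V = 14646/(-15554) - 47218/1/4603 = 14646*(-1/15554) - 47218*4603 = -7323/7777 - 217344454 = -1690287826081/7777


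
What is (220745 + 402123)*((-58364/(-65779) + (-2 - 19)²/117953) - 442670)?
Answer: -2139299028325506303612/7758830387 ≈ -2.7572e+11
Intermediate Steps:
(220745 + 402123)*((-58364/(-65779) + (-2 - 19)²/117953) - 442670) = 622868*((-58364*(-1/65779) + (-21)²*(1/117953)) - 442670) = 622868*((58364/65779 + 441*(1/117953)) - 442670) = 622868*((58364/65779 + 441/117953) - 442670) = 622868*(6913217431/7758830387 - 442670) = 622868*(-3434594534195859/7758830387) = -2139299028325506303612/7758830387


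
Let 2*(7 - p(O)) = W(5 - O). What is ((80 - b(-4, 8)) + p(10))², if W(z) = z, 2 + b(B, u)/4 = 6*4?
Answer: 9/4 ≈ 2.2500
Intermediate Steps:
b(B, u) = 88 (b(B, u) = -8 + 4*(6*4) = -8 + 4*24 = -8 + 96 = 88)
p(O) = 9/2 + O/2 (p(O) = 7 - (5 - O)/2 = 7 + (-5/2 + O/2) = 9/2 + O/2)
((80 - b(-4, 8)) + p(10))² = ((80 - 1*88) + (9/2 + (½)*10))² = ((80 - 88) + (9/2 + 5))² = (-8 + 19/2)² = (3/2)² = 9/4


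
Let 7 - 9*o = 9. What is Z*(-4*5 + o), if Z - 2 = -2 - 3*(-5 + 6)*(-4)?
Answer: -728/3 ≈ -242.67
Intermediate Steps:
o = -2/9 (o = 7/9 - ⅑*9 = 7/9 - 1 = -2/9 ≈ -0.22222)
Z = 12 (Z = 2 + (-2 - 3*(-5 + 6)*(-4)) = 2 + (-2 - 3*1*(-4)) = 2 + (-2 - 3*(-4)) = 2 + (-2 + 12) = 2 + 10 = 12)
Z*(-4*5 + o) = 12*(-4*5 - 2/9) = 12*(-20 - 2/9) = 12*(-182/9) = -728/3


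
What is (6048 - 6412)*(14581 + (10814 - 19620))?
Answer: -2102100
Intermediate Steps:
(6048 - 6412)*(14581 + (10814 - 19620)) = -364*(14581 - 8806) = -364*5775 = -2102100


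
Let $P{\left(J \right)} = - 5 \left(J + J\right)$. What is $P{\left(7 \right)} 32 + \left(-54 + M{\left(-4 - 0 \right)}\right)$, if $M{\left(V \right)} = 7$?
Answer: $-2287$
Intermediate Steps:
$P{\left(J \right)} = - 10 J$ ($P{\left(J \right)} = - 5 \cdot 2 J = - 10 J$)
$P{\left(7 \right)} 32 + \left(-54 + M{\left(-4 - 0 \right)}\right) = \left(-10\right) 7 \cdot 32 + \left(-54 + 7\right) = \left(-70\right) 32 - 47 = -2240 - 47 = -2287$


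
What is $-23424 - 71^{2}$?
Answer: $-28465$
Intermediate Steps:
$-23424 - 71^{2} = -23424 - 5041 = -28465$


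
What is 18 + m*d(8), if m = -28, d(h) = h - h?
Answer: 18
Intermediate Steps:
d(h) = 0
18 + m*d(8) = 18 - 28*0 = 18 + 0 = 18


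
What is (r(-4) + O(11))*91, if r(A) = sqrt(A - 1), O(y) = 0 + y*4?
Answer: 4004 + 91*I*sqrt(5) ≈ 4004.0 + 203.48*I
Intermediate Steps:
O(y) = 4*y (O(y) = 0 + 4*y = 4*y)
r(A) = sqrt(-1 + A)
(r(-4) + O(11))*91 = (sqrt(-1 - 4) + 4*11)*91 = (sqrt(-5) + 44)*91 = (I*sqrt(5) + 44)*91 = (44 + I*sqrt(5))*91 = 4004 + 91*I*sqrt(5)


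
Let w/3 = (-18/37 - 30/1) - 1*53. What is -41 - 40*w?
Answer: 369163/37 ≈ 9977.4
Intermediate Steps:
w = -9267/37 (w = 3*((-18/37 - 30/1) - 1*53) = 3*((-18*1/37 - 30*1) - 53) = 3*((-18/37 - 30) - 53) = 3*(-1128/37 - 53) = 3*(-3089/37) = -9267/37 ≈ -250.46)
-41 - 40*w = -41 - 40*(-9267/37) = -41 + 370680/37 = 369163/37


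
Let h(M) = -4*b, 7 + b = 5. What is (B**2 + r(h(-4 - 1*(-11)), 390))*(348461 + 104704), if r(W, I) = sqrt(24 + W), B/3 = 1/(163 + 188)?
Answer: 151055/4563 + 1812660*sqrt(2) ≈ 2.5635e+6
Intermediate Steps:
b = -2 (b = -7 + 5 = -2)
h(M) = 8 (h(M) = -4*(-2) = 8)
B = 1/117 (B = 3/(163 + 188) = 3/351 = 3*(1/351) = 1/117 ≈ 0.0085470)
(B**2 + r(h(-4 - 1*(-11)), 390))*(348461 + 104704) = ((1/117)**2 + sqrt(24 + 8))*(348461 + 104704) = (1/13689 + sqrt(32))*453165 = (1/13689 + 4*sqrt(2))*453165 = 151055/4563 + 1812660*sqrt(2)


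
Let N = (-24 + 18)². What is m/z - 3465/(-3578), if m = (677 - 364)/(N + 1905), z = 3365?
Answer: 22632646139/23369581770 ≈ 0.96847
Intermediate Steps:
N = 36 (N = (-6)² = 36)
m = 313/1941 (m = (677 - 364)/(36 + 1905) = 313/1941 ≈ 0.16126)
m/z - 3465/(-3578) = (313/1941)/3365 - 3465/(-3578) = (313/1941)*(1/3365) - 3465*(-1/3578) = 313/6531465 + 3465/3578 = 22632646139/23369581770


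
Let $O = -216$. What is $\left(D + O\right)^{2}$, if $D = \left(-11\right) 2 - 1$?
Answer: $57121$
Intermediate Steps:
$D = -23$ ($D = -22 - 1 = -23$)
$\left(D + O\right)^{2} = \left(-23 - 216\right)^{2} = \left(-239\right)^{2} = 57121$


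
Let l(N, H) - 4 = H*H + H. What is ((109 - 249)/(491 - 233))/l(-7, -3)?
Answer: -7/129 ≈ -0.054264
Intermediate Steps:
l(N, H) = 4 + H + H**2 (l(N, H) = 4 + (H*H + H) = 4 + (H**2 + H) = 4 + (H + H**2) = 4 + H + H**2)
((109 - 249)/(491 - 233))/l(-7, -3) = ((109 - 249)/(491 - 233))/(4 - 3 + (-3)**2) = (-140/258)/(4 - 3 + 9) = -140*1/258/10 = -70/129*1/10 = -7/129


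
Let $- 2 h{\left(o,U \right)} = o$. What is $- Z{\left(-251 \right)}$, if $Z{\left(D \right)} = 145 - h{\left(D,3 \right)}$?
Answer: $- \frac{39}{2} \approx -19.5$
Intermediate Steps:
$h{\left(o,U \right)} = - \frac{o}{2}$
$Z{\left(D \right)} = 145 + \frac{D}{2}$ ($Z{\left(D \right)} = 145 - - \frac{D}{2} = 145 + \frac{D}{2}$)
$- Z{\left(-251 \right)} = - (145 + \frac{1}{2} \left(-251\right)) = - (145 - \frac{251}{2}) = \left(-1\right) \frac{39}{2} = - \frac{39}{2}$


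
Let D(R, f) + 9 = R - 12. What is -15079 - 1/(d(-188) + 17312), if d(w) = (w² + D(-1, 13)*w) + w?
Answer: -853531717/56604 ≈ -15079.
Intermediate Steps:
D(R, f) = -21 + R (D(R, f) = -9 + (R - 12) = -9 + (-12 + R) = -21 + R)
d(w) = w² - 21*w (d(w) = (w² + (-21 - 1)*w) + w = (w² - 22*w) + w = w² - 21*w)
-15079 - 1/(d(-188) + 17312) = -15079 - 1/(-188*(-21 - 188) + 17312) = -15079 - 1/(-188*(-209) + 17312) = -15079 - 1/(39292 + 17312) = -15079 - 1/56604 = -853531717/56604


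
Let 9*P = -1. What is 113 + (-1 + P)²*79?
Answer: 17053/81 ≈ 210.53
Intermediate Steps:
P = -⅑ (P = (⅑)*(-1) = -⅑ ≈ -0.11111)
113 + (-1 + P)²*79 = 113 + (-1 - ⅑)²*79 = 113 + (-10/9)²*79 = 113 + (100/81)*79 = 113 + 7900/81 = 17053/81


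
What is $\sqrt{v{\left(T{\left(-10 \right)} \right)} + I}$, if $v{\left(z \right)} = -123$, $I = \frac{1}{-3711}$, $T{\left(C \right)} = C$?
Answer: $\frac{i \sqrt{1693900794}}{3711} \approx 11.091 i$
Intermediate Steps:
$I = - \frac{1}{3711} \approx -0.00026947$
$\sqrt{v{\left(T{\left(-10 \right)} \right)} + I} = \sqrt{-123 - \frac{1}{3711}} = \sqrt{- \frac{456454}{3711}} = \frac{i \sqrt{1693900794}}{3711}$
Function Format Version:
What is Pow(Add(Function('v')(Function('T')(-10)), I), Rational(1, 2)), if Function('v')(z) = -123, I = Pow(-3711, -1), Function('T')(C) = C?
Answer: Mul(Rational(1, 3711), I, Pow(1693900794, Rational(1, 2))) ≈ Mul(11.091, I)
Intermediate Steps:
I = Rational(-1, 3711) ≈ -0.00026947
Pow(Add(Function('v')(Function('T')(-10)), I), Rational(1, 2)) = Pow(Add(-123, Rational(-1, 3711)), Rational(1, 2)) = Pow(Rational(-456454, 3711), Rational(1, 2)) = Mul(Rational(1, 3711), I, Pow(1693900794, Rational(1, 2)))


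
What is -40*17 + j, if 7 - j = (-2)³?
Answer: -665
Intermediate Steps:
j = 15 (j = 7 - 1*(-2)³ = 7 - 1*(-8) = 7 + 8 = 15)
-40*17 + j = -40*17 + 15 = -680 + 15 = -665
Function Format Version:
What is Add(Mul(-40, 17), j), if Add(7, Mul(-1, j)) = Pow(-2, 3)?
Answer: -665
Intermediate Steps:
j = 15 (j = Add(7, Mul(-1, Pow(-2, 3))) = Add(7, Mul(-1, -8)) = Add(7, 8) = 15)
Add(Mul(-40, 17), j) = Add(Mul(-40, 17), 15) = Add(-680, 15) = -665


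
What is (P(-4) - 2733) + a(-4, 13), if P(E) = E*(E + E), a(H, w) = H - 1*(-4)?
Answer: -2701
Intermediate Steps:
a(H, w) = 4 + H (a(H, w) = H + 4 = 4 + H)
P(E) = 2*E**2 (P(E) = E*(2*E) = 2*E**2)
(P(-4) - 2733) + a(-4, 13) = (2*(-4)**2 - 2733) + (4 - 4) = (2*16 - 2733) + 0 = (32 - 2733) + 0 = -2701 + 0 = -2701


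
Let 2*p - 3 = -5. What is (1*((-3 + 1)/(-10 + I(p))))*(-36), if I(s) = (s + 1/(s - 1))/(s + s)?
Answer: -288/37 ≈ -7.7838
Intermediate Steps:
p = -1 (p = 3/2 + (½)*(-5) = 3/2 - 5/2 = -1)
I(s) = (s + 1/(-1 + s))/(2*s) (I(s) = (s + 1/(-1 + s))/((2*s)) = (s + 1/(-1 + s))*(1/(2*s)) = (s + 1/(-1 + s))/(2*s))
(1*((-3 + 1)/(-10 + I(p))))*(-36) = (1*((-3 + 1)/(-10 + (½)*(1 + (-1)² - 1*(-1))/(-1*(-1 - 1)))))*(-36) = (1*(-2/(-10 + (½)*(-1)*(1 + 1 + 1)/(-2))))*(-36) = (1*(-2/(-10 + (½)*(-1)*(-½)*3)))*(-36) = (1*(-2/(-10 + ¾)))*(-36) = (1*(-2/(-37/4)))*(-36) = (1*(-2*(-4/37)))*(-36) = (1*(8/37))*(-36) = (8/37)*(-36) = -288/37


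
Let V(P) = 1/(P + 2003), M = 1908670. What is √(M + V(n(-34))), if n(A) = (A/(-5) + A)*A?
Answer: √409028593756265/14639 ≈ 1381.5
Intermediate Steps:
n(A) = 4*A²/5 (n(A) = (A*(-⅕) + A)*A = (-A/5 + A)*A = (4*A/5)*A = 4*A²/5)
V(P) = 1/(2003 + P)
√(M + V(n(-34))) = √(1908670 + 1/(2003 + (⅘)*(-34)²)) = √(1908670 + 1/(2003 + (⅘)*1156)) = √(1908670 + 1/(2003 + 4624/5)) = √(1908670 + 1/(14639/5)) = √(1908670 + 5/14639) = √(27941020135/14639) = √409028593756265/14639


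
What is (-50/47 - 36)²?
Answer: 3034564/2209 ≈ 1373.7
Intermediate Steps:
(-50/47 - 36)² = (-1742/47)² = 3034564/2209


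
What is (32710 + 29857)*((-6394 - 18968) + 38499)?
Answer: 821942679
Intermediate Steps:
(32710 + 29857)*((-6394 - 18968) + 38499) = 62567*(-25362 + 38499) = 62567*13137 = 821942679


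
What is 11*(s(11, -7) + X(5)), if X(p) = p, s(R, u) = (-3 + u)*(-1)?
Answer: 165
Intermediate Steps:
s(R, u) = 3 - u
11*(s(11, -7) + X(5)) = 11*((3 - 1*(-7)) + 5) = 11*((3 + 7) + 5) = 11*(10 + 5) = 11*15 = 165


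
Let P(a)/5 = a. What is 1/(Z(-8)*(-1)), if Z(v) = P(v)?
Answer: 1/40 ≈ 0.025000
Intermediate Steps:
P(a) = 5*a
Z(v) = 5*v
1/(Z(-8)*(-1)) = 1/((5*(-8))*(-1)) = 1/(-40*(-1)) = 1/40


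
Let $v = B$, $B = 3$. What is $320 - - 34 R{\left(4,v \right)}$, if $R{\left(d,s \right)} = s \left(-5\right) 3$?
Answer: $-1210$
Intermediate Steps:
$v = 3$
$R{\left(d,s \right)} = - 15 s$ ($R{\left(d,s \right)} = - 5 s 3 = - 15 s$)
$320 - - 34 R{\left(4,v \right)} = 320 - - 34 \left(\left(-15\right) 3\right) = 320 - \left(-34\right) \left(-45\right) = 320 - 1530 = -1210$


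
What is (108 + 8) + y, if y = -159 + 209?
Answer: 166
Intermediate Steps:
y = 50
(108 + 8) + y = (108 + 8) + 50 = 116 + 50 = 166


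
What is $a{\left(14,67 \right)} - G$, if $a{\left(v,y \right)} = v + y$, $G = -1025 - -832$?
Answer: $274$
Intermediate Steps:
$G = -193$ ($G = -1025 + 832 = -193$)
$a{\left(14,67 \right)} - G = \left(14 + 67\right) - -193 = 81 + 193 = 274$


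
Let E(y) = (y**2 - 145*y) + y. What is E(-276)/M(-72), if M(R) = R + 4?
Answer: -28980/17 ≈ -1704.7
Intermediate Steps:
E(y) = y**2 - 144*y
M(R) = 4 + R
E(-276)/M(-72) = (-276*(-144 - 276))/(4 - 72) = -276*(-420)/(-68) = 115920*(-1/68) = -28980/17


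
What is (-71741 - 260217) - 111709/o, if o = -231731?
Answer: -76924847589/231731 ≈ -3.3196e+5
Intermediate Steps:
(-71741 - 260217) - 111709/o = (-71741 - 260217) - 111709/(-231731) = -331958 - 111709*(-1/231731) = -331958 + 111709/231731 = -76924847589/231731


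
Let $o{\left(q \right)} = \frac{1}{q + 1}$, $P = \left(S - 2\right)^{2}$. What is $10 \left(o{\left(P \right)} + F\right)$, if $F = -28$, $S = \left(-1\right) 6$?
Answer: $- \frac{3638}{13} \approx -279.85$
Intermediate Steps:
$S = -6$
$P = 64$ ($P = \left(-6 - 2\right)^{2} = \left(-8\right)^{2} = 64$)
$o{\left(q \right)} = \frac{1}{1 + q}$
$10 \left(o{\left(P \right)} + F\right) = 10 \left(\frac{1}{1 + 64} - 28\right) = 10 \left(\frac{1}{65} - 28\right) = 10 \left(- \frac{1819}{65}\right) = - \frac{3638}{13}$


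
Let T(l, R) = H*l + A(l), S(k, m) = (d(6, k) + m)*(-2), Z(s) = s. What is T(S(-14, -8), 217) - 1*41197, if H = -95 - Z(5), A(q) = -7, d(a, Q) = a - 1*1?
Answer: -41804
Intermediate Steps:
d(a, Q) = -1 + a (d(a, Q) = a - 1 = -1 + a)
S(k, m) = -10 - 2*m (S(k, m) = ((-1 + 6) + m)*(-2) = (5 + m)*(-2) = -10 - 2*m)
H = -100 (H = -95 - 1*5 = -95 - 5 = -100)
T(l, R) = -7 - 100*l (T(l, R) = -100*l - 7 = -7 - 100*l)
T(S(-14, -8), 217) - 1*41197 = (-7 - 100*(-10 - 2*(-8))) - 1*41197 = (-7 - 100*(-10 + 16)) - 41197 = (-7 - 100*6) - 41197 = (-7 - 600) - 41197 = -607 - 41197 = -41804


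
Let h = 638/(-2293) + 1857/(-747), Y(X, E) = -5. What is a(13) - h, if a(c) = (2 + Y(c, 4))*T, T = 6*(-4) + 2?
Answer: 39261391/570957 ≈ 68.764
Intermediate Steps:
T = -22 (T = -24 + 2 = -22)
a(c) = 66 (a(c) = (2 - 5)*(-22) = -3*(-22) = 66)
h = -1578229/570957 (h = 638*(-1/2293) + 1857*(-1/747) = -638/2293 - 619/249 = -1578229/570957 ≈ -2.7642)
a(13) - h = 66 - 1*(-1578229/570957) = 66 + 1578229/570957 = 39261391/570957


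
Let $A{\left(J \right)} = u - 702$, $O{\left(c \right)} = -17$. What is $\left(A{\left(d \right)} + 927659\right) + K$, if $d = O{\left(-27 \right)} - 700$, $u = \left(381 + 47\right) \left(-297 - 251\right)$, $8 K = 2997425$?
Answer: $\frac{8536729}{8} \approx 1.0671 \cdot 10^{6}$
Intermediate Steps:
$K = \frac{2997425}{8}$ ($K = \frac{1}{8} \cdot 2997425 = \frac{2997425}{8} \approx 3.7468 \cdot 10^{5}$)
$u = -234544$ ($u = 428 \left(-548\right) = -234544$)
$d = -717$ ($d = -17 - 700 = -717$)
$A{\left(J \right)} = -235246$ ($A{\left(J \right)} = -234544 - 702 = -235246$)
$\left(A{\left(d \right)} + 927659\right) + K = \left(-235246 + 927659\right) + \frac{2997425}{8} = 692413 + \frac{2997425}{8} = \frac{8536729}{8}$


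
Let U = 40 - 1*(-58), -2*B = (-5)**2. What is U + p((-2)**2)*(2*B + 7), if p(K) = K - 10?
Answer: 206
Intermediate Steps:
p(K) = -10 + K
B = -25/2 (B = -1/2*(-5)**2 = -1/2*25 = -25/2 ≈ -12.500)
U = 98 (U = 40 + 58 = 98)
U + p((-2)**2)*(2*B + 7) = 98 + (-10 + (-2)**2)*(2*(-25/2) + 7) = 98 + (-10 + 4)*(-25 + 7) = 98 - 6*(-18) = 98 + 108 = 206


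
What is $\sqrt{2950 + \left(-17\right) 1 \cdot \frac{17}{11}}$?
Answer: $\frac{\sqrt{353771}}{11} \approx 54.072$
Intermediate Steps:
$\sqrt{2950 + \left(-17\right) 1 \cdot \frac{17}{11}} = \sqrt{2950 - 17 \cdot 17 \cdot \frac{1}{11}} = \sqrt{2950 - \frac{289}{11}} = \sqrt{\frac{32161}{11}} = \frac{\sqrt{353771}}{11}$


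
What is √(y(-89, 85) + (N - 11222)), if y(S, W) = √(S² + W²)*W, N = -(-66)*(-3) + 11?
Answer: √(-11409 + 85*√15146) ≈ 30.792*I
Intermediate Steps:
N = -187 (N = -33*6 + 11 = -198 + 11 = -187)
y(S, W) = W*√(S² + W²)
√(y(-89, 85) + (N - 11222)) = √(85*√((-89)² + 85²) + (-187 - 11222)) = √(85*√(7921 + 7225) - 11409) = √(85*√15146 - 11409) = √(-11409 + 85*√15146)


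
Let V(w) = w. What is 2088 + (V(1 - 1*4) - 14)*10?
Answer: 1918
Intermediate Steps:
2088 + (V(1 - 1*4) - 14)*10 = 2088 + ((1 - 1*4) - 14)*10 = 2088 + ((1 - 4) - 14)*10 = 2088 + (-3 - 14)*10 = 2088 - 17*10 = 2088 - 170 = 1918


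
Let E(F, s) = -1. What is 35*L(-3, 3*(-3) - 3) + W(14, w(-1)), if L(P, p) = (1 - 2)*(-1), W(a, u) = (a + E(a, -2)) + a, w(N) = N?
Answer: 62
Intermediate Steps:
W(a, u) = -1 + 2*a (W(a, u) = (a - 1) + a = (-1 + a) + a = -1 + 2*a)
L(P, p) = 1 (L(P, p) = -1*(-1) = 1)
35*L(-3, 3*(-3) - 3) + W(14, w(-1)) = 35*1 + (-1 + 2*14) = 35 + (-1 + 28) = 35 + 27 = 62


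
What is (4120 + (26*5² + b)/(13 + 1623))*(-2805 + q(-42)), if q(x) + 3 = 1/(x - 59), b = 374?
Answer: -477976457624/41309 ≈ -1.1571e+7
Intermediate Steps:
q(x) = -3 + 1/(-59 + x) (q(x) = -3 + 1/(x - 59) = -3 + 1/(-59 + x))
(4120 + (26*5² + b)/(13 + 1623))*(-2805 + q(-42)) = (4120 + (26*5² + 374)/(13 + 1623))*(-2805 + (178 - 3*(-42))/(-59 - 42)) = (4120 + (26*25 + 374)/1636)*(-2805 + (178 + 126)/(-101)) = (4120 + (650 + 374)*(1/1636))*(-2805 - 1/101*304) = (4120 + 1024*(1/1636))*(-2805 - 304/101) = (4120 + 256/409)*(-283609/101) = (1685336/409)*(-283609/101) = -477976457624/41309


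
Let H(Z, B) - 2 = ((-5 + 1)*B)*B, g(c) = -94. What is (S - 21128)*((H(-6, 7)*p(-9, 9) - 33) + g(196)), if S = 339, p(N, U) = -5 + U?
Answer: 18772467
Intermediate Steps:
H(Z, B) = 2 - 4*B**2 (H(Z, B) = 2 + ((-5 + 1)*B)*B = 2 + (-4*B)*B = 2 - 4*B**2)
(S - 21128)*((H(-6, 7)*p(-9, 9) - 33) + g(196)) = (339 - 21128)*(((2 - 4*7**2)*(-5 + 9) - 33) - 94) = -20789*(((2 - 4*49)*4 - 33) - 94) = -20789*(((2 - 196)*4 - 33) - 94) = -20789*((-194*4 - 33) - 94) = -20789*((-776 - 33) - 94) = -20789*(-809 - 94) = -20789*(-903) = 18772467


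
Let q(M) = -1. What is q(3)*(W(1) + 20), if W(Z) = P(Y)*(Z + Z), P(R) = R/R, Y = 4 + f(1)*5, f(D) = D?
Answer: -22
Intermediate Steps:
Y = 9 (Y = 4 + 1*5 = 4 + 5 = 9)
P(R) = 1
W(Z) = 2*Z (W(Z) = 1*(Z + Z) = 1*(2*Z) = 2*Z)
q(3)*(W(1) + 20) = -(2*1 + 20) = -(2 + 20) = -1*22 = -22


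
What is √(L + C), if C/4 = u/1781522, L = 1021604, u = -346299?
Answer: √810596347439363006/890761 ≈ 1010.7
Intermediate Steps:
C = -692598/890761 (C = 4*(-346299/1781522) = -692598/890761 ≈ -0.77754)
√(L + C) = √(1021604 - 692598/890761) = √(910004308046/890761) = √810596347439363006/890761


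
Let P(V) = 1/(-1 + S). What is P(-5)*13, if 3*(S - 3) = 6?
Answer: 13/4 ≈ 3.2500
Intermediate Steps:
S = 5 (S = 3 + (⅓)*6 = 3 + 2 = 5)
P(V) = ¼ (P(V) = 1/(-1 + 5) = 1/4 = ¼)
P(-5)*13 = (¼)*13 = 13/4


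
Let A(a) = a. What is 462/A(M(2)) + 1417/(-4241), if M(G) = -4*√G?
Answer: -1417/4241 - 231*√2/4 ≈ -82.005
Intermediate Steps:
462/A(M(2)) + 1417/(-4241) = 462/((-4*√2)) + 1417/(-4241) = 462*(-√2/8) + 1417*(-1/4241) = -231*√2/4 - 1417/4241 = -1417/4241 - 231*√2/4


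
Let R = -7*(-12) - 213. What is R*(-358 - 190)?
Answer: 70692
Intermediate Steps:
R = -129 (R = 84 - 213 = -129)
R*(-358 - 190) = -129*(-358 - 190) = -129*(-548) = 70692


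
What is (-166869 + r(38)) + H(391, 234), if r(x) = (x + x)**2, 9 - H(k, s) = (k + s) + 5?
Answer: -161714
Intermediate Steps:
H(k, s) = 4 - k - s (H(k, s) = 9 - ((k + s) + 5) = 9 - (5 + k + s) = 9 + (-5 - k - s) = 4 - k - s)
r(x) = 4*x**2 (r(x) = (2*x)**2 = 4*x**2)
(-166869 + r(38)) + H(391, 234) = (-166869 + 4*38**2) + (4 - 1*391 - 1*234) = (-166869 + 4*1444) + (4 - 391 - 234) = (-166869 + 5776) - 621 = -161093 - 621 = -161714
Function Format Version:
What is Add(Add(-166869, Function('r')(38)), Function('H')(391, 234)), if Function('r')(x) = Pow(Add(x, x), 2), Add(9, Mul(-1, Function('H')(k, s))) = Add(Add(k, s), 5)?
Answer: -161714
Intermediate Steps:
Function('H')(k, s) = Add(4, Mul(-1, k), Mul(-1, s)) (Function('H')(k, s) = Add(9, Mul(-1, Add(Add(k, s), 5))) = Add(9, Mul(-1, Add(5, k, s))) = Add(9, Add(-5, Mul(-1, k), Mul(-1, s))) = Add(4, Mul(-1, k), Mul(-1, s)))
Function('r')(x) = Mul(4, Pow(x, 2)) (Function('r')(x) = Pow(Mul(2, x), 2) = Mul(4, Pow(x, 2)))
Add(Add(-166869, Function('r')(38)), Function('H')(391, 234)) = Add(Add(-166869, Mul(4, Pow(38, 2))), Add(4, Mul(-1, 391), Mul(-1, 234))) = Add(Add(-166869, Mul(4, 1444)), Add(4, -391, -234)) = Add(Add(-166869, 5776), -621) = Add(-161093, -621) = -161714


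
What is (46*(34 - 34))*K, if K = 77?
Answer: 0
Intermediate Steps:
(46*(34 - 34))*K = (46*(34 - 34))*77 = (46*0)*77 = 0*77 = 0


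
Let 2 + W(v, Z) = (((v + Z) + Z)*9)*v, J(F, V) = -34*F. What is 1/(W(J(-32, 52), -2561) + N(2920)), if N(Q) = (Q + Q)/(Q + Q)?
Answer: -1/39500929 ≈ -2.5316e-8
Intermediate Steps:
W(v, Z) = -2 + v*(9*v + 18*Z) (W(v, Z) = -2 + (((v + Z) + Z)*9)*v = -2 + (((Z + v) + Z)*9)*v = -2 + ((v + 2*Z)*9)*v = -2 + (9*v + 18*Z)*v = -2 + v*(9*v + 18*Z))
N(Q) = 1 (N(Q) = (2*Q)/((2*Q)) = (2*Q)*(1/(2*Q)) = 1)
1/(W(J(-32, 52), -2561) + N(2920)) = 1/((-2 + 9*(-34*(-32))² + 18*(-2561)*(-34*(-32))) + 1) = 1/((-2 + 9*1088² + 18*(-2561)*1088) + 1) = 1/((-2 + 9*1183744 - 50154624) + 1) = 1/((-2 + 10653696 - 50154624) + 1) = 1/(-39500930 + 1) = 1/(-39500929) = -1/39500929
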